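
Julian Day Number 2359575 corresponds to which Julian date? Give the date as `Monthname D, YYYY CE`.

The Gregorian equivalent of JDN 2359575 is 12 March 1748.
In the Julian calendar that day is March 1, 1748 CE.

March 1, 1748 CE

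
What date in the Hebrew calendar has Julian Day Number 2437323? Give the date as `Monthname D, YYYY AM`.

The Gregorian equivalent of JDN 2437323 is 23 January 1961.
In the Hebrew calendar that day is Shevat 6, 5721 AM.

Shevat 6, 5721 AM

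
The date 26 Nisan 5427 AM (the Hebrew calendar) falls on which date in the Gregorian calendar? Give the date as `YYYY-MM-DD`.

1667-04-20

Julian Day Number of the source date = 2330029.
Converting JDN 2330029 to the Gregorian calendar gives 20 April 1667 CE.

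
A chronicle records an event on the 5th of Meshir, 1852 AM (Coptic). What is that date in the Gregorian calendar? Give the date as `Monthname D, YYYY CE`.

February 14, 2136 CE

Both dates share Julian Day Number 2501262; in the Gregorian calendar that is 14 February 2136 CE.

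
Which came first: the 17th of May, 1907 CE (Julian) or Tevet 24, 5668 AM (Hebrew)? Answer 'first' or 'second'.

Converting both to JDN: 2417726 vs 2417939; the smaller is the first.

first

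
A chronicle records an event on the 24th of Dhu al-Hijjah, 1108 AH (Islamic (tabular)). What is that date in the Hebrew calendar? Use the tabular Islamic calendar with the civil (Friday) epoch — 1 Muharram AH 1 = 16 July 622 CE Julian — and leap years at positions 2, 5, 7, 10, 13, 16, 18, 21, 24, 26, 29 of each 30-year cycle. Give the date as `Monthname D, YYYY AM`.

The source date corresponds to 14 July 1697 in the Gregorian calendar (JDN 2341072).
That day falls on 25 Tammuz 5457 AM in the Hebrew calendar.

Tammuz 25, 5457 AM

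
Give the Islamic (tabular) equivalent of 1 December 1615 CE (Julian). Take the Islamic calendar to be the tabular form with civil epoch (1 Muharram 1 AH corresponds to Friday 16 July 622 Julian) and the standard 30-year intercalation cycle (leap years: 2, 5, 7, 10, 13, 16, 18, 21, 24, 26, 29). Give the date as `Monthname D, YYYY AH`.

Dhu al-Qa'dah 20, 1024 AH

Julian Day Number of the source date = 2311271.
Converting JDN 2311271 to the tabular Islamic calendar gives 20 Dhu al-Qa'dah 1024 AH.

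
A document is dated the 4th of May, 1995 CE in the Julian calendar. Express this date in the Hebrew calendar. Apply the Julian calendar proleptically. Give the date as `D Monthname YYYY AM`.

Both dates share Julian Day Number 2449855; in the Hebrew calendar that is 17 Iyar 5755 AM.

17 Iyar 5755 AM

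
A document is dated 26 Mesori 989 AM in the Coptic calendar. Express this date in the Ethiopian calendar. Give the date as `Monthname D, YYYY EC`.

Julian Day Number of the source date = 2186252.
Converting JDN 2186252 to the Ethiopian calendar gives 26 Nehase 1265 EC.

Nehase 26, 1265 EC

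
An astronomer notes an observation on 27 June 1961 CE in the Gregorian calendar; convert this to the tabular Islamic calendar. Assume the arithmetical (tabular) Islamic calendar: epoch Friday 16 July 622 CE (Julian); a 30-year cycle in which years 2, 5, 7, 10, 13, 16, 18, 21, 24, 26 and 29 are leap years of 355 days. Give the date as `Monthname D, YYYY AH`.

Julian Day Number of the source date = 2437478.
Converting JDN 2437478 to the tabular Islamic calendar gives 13 Muharram 1381 AH.

Muharram 13, 1381 AH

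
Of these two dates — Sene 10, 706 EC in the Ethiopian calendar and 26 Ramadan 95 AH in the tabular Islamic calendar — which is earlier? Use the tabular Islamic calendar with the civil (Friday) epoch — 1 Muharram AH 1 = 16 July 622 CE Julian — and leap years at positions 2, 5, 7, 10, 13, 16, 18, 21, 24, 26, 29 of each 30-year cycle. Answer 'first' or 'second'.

first

The two dates have Julian Day Numbers 1982001 and 1982011 respectively.
Since 1982001 < 1982011, the first date comes first.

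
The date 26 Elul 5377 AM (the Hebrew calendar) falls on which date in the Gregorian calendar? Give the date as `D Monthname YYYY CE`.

26 September 1617 CE

Both dates share Julian Day Number 2311926; in the Gregorian calendar that is 26 September 1617 CE.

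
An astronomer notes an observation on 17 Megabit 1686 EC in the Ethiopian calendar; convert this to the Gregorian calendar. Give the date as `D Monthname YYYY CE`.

23 March 1694 CE

Both dates share Julian Day Number 2339863; in the Gregorian calendar that is 23 March 1694 CE.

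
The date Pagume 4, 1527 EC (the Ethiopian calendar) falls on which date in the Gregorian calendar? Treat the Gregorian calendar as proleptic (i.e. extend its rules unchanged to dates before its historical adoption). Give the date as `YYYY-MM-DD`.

Julian Day Number of the source date = 2281955.
Converting JDN 2281955 to the Gregorian calendar gives 6 September 1535 CE.

1535-09-06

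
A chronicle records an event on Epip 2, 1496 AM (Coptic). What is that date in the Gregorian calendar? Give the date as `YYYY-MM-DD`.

1780-07-07

Both dates share Julian Day Number 2371380; in the Gregorian calendar that is 7 July 1780 CE.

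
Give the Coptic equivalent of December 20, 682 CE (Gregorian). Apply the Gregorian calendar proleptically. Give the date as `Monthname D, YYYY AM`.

Koiak 21, 399 AM

Julian Day Number of the source date = 1970509.
Converting JDN 1970509 to the Coptic calendar gives 21 Koiak 399 AM.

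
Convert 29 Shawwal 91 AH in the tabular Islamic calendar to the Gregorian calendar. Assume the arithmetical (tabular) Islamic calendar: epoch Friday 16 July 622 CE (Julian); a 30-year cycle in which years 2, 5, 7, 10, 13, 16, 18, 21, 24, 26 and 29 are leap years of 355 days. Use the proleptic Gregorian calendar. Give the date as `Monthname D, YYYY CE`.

September 3, 710 CE

Both dates share Julian Day Number 1980627; in the Gregorian calendar that is 3 September 710 CE.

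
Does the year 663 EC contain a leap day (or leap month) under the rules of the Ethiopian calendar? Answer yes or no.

yes

663 mod 4 = 3; in the Ethiopian calendar a year is leap when year mod 4 = 3, so it is a leap year.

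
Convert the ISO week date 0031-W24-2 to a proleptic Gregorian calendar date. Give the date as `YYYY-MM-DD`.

ISO week 1 of 31 is the week containing the first Thursday of 31.
Week 24, day 2 (Tuesday) lands on 0031-06-10.

0031-06-10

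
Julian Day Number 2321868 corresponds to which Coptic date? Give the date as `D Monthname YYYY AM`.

9 Koiak 1361 AM

JDN 2321868 is 15 December 1644 in the Gregorian calendar.
In the Coptic calendar that day is 9 Koiak 1361 AM.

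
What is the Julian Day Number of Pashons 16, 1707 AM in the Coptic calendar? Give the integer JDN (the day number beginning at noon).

2448401

In the Gregorian calendar the same day is 24 May 1991.
JDN 2299161 is 15 October 1582 CE (Gregorian); the target day is +149240 days from there, so JDN = 2448401.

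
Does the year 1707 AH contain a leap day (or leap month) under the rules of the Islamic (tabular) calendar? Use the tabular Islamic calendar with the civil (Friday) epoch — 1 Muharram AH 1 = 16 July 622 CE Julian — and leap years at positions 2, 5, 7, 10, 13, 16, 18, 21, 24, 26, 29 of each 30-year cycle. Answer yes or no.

Year 1707 AH is year 27 of its 30-year cycle; leap positions are 2, 5, 7, 10, 13, 16, 18, 21, 24, 26, 29, so it is a common year (354 days).

no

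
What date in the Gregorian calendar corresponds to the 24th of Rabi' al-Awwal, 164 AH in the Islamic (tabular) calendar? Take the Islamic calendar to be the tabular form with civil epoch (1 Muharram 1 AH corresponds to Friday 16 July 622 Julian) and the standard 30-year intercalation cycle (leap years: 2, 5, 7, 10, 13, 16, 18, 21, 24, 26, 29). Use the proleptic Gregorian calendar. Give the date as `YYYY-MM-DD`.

0780-12-01

Julian Day Number of the source date = 2006284.
Converting JDN 2006284 to the Gregorian calendar gives 1 December 780 CE.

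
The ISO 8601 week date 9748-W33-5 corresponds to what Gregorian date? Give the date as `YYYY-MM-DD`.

ISO week 1 of 9748 is the week containing the first Thursday of 9748.
Week 33, day 5 (Friday) lands on 9748-08-16.

9748-08-16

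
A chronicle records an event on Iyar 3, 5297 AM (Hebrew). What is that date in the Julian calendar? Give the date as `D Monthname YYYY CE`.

Both dates share Julian Day Number 2282551; in the Julian calendar that is 14 April 1537 CE.

14 April 1537 CE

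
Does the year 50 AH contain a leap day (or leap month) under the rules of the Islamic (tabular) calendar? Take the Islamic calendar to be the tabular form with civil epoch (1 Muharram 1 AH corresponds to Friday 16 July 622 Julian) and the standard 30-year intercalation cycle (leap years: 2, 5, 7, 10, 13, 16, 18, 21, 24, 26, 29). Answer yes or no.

no

Year 50 AH is year 20 of its 30-year cycle; leap positions are 2, 5, 7, 10, 13, 16, 18, 21, 24, 26, 29, so it is a common year (354 days).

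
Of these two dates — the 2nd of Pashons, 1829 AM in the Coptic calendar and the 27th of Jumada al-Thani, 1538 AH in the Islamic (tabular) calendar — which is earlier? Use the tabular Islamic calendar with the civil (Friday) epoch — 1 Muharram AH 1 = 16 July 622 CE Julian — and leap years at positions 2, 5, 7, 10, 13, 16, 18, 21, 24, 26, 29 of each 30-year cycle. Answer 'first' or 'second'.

first

Converting both to JDN: 2492948 vs 2493276; the smaller is the first.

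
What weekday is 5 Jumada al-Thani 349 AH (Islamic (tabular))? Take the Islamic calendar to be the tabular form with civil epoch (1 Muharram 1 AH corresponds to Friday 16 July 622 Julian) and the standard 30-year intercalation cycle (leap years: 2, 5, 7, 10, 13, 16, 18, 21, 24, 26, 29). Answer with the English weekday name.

This is JDN 2071912 (7 August 960 Gregorian).
Since JDN mod 7 = 3 (0 = Monday), the day is Thursday.

Thursday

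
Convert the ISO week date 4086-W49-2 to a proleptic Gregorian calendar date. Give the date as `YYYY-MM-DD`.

4086-12-03

ISO week 1 of 4086 is the week containing the first Thursday of 4086.
Week 49, day 2 (Tuesday) lands on 4086-12-03.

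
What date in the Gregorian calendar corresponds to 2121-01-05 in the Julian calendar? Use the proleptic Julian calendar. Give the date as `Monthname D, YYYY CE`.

January 19, 2121 CE

At this point the Julian calendar is 14 days behind the Gregorian.
5 January 2121 Julian + 14 days → 19 January 2121 Gregorian.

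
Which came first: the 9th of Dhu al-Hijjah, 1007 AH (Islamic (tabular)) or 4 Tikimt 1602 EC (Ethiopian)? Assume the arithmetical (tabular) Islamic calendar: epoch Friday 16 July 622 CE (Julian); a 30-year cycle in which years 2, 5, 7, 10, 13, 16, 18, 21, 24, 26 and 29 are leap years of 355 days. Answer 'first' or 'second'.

First date → JDN 2305266; second date → JDN 2309019.
JDN 2305266 < JDN 2309019, so the first date is earlier.

first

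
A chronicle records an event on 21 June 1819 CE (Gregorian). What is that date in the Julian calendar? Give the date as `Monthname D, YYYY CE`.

June 9, 1819 CE

At this point the Julian calendar is 12 days behind the Gregorian.
21 June 1819 Gregorian − 12 days → 9 June 1819 Julian.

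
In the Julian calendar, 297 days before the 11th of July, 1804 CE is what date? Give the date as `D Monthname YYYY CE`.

18 September 1803 CE

Counting 297 days back from JDN 2380161 reaches JDN 2379864, which is 18 September 1803 CE.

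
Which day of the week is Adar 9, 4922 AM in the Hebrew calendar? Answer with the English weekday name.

In the proleptic Gregorian calendar this is 4 March 1162 (JDN 2145534).
JDN 2145534 mod 7 = 6, and JDN 0 was a Monday, so this is a Sunday.

Sunday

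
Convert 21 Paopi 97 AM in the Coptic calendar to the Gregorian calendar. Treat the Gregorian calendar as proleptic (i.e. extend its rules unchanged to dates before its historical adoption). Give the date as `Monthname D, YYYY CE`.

October 19, 380 CE

Julian Day Number of the source date = 1860144.
Converting JDN 1860144 to the Gregorian calendar gives 19 October 380 CE.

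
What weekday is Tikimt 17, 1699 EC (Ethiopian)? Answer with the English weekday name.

Equivalently 25 October 1706 Gregorian, JDN 2344461.
2344461 ≡ 0 (mod 7); counting from Monday = 0 gives Monday.

Monday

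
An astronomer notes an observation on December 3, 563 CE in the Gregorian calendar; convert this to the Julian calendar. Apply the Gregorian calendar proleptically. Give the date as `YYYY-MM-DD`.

0563-12-01

For dates in this range the Gregorian date is 2 days ahead of the Julian.
3 December 563 Gregorian − 2 days → 1 December 563 Julian.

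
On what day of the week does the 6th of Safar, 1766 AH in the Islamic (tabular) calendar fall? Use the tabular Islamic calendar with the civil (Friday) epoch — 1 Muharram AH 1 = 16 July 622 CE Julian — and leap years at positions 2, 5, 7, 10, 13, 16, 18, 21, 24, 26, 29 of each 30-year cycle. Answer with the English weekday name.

This is JDN 2573932 (1 February 2335 Gregorian).
JDN 2573932 mod 7 = 4, and JDN 0 was a Monday, so this is a Friday.

Friday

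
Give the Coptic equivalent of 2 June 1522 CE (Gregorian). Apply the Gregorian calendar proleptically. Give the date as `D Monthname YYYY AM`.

Both dates share Julian Day Number 2277111; in the Coptic calendar that is 28 Pashons 1238 AM.

28 Pashons 1238 AM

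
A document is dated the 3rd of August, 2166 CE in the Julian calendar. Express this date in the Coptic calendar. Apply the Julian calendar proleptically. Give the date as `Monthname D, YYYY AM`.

The source date corresponds to 17 August 2166 in the Gregorian calendar (JDN 2512404).
That day falls on 10 Mesori 1882 AM in the Coptic calendar.

Mesori 10, 1882 AM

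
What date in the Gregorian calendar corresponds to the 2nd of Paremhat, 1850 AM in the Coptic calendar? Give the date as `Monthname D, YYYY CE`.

Both dates share Julian Day Number 2500558; in the Gregorian calendar that is 12 March 2134 CE.

March 12, 2134 CE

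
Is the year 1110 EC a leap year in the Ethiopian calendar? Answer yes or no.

1110 mod 4 = 2; in the Ethiopian calendar a year is leap when year mod 4 = 3, so it is a common year.

no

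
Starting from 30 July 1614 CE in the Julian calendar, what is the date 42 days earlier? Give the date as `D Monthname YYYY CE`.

The starting date is JDN 2310782; 2310782 − 42 = 2310740.
JDN 2310740 corresponds to 18 June 1614 CE.

18 June 1614 CE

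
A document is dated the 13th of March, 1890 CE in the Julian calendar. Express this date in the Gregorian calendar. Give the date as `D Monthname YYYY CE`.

For dates in this range the Gregorian date is 12 days ahead of the Julian.
13 March 1890 Julian + 12 days → 25 March 1890 Gregorian.

25 March 1890 CE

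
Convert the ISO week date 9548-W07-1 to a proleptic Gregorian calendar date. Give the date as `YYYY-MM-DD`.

9548-02-09

ISO week 1 of 9548 is the week containing the first Thursday of 9548.
Week 7, day 1 (Monday) lands on 9548-02-09.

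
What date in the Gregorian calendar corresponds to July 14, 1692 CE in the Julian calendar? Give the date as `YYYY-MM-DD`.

At this point the Julian calendar is 10 days behind the Gregorian.
14 July 1692 Julian + 10 days → 24 July 1692 Gregorian.

1692-07-24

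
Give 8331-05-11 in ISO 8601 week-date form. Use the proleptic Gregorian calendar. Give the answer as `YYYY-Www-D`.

8331-W20-1

The weekday is Monday (ISO weekday 1).
That Monday belongs to ISO week 20 of ISO year 8331.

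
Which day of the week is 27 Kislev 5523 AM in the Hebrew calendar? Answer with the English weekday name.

Monday

Equivalently 13 December 1762 Gregorian, JDN 2364964.
Since JDN mod 7 = 0 (0 = Monday), the day is Monday.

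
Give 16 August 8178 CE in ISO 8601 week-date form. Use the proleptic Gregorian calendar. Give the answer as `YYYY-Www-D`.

8178-W33-7

The weekday is Sunday (ISO weekday 7).
That Sunday belongs to ISO week 33 of ISO year 8178.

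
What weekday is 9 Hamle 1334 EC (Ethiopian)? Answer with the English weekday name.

Wednesday

Equivalently 11 July 1342 Gregorian, JDN 2211407.
JDN 2211407 mod 7 = 2, and JDN 0 was a Monday, so this is a Wednesday.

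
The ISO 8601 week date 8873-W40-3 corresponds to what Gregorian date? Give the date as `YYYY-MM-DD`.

ISO week 1 of 8873 is the week containing the first Thursday of 8873.
Week 40, day 3 (Wednesday) lands on 8873-10-04.

8873-10-04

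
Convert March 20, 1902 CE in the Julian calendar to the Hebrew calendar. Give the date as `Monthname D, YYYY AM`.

Adar II 24, 5662 AM

Both dates share Julian Day Number 2415842; in the Hebrew calendar that is 24 Adar II 5662 AM.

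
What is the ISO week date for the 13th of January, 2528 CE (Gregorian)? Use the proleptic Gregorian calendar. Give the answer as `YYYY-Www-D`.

2528-W03-2

The weekday is Tuesday (ISO weekday 2).
That Tuesday belongs to ISO week 3 of ISO year 2528.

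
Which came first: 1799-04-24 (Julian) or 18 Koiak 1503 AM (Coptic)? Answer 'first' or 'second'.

second

First date → JDN 2378256; second date → JDN 2373742.
JDN 2373742 < JDN 2378256, so the second date is earlier.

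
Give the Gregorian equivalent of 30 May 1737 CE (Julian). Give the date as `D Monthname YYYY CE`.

The Julian–Gregorian offset here is 11 days (Julian trailing).
30 May 1737 Julian + 11 days → 10 June 1737 Gregorian.

10 June 1737 CE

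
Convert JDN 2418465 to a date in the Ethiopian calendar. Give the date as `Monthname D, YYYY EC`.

The Gregorian equivalent of JDN 2418465 is 7 June 1909.
In the Ethiopian calendar that day is Ginbot 30, 1901 EC.

Ginbot 30, 1901 EC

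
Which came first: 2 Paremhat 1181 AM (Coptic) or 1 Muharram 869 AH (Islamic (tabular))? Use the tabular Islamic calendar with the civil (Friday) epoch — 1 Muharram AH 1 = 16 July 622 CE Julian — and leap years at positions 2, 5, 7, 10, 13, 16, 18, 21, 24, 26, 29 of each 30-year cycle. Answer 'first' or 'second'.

First date → JDN 2256206; second date → JDN 2256030.
JDN 2256030 < JDN 2256206, so the second date is earlier.

second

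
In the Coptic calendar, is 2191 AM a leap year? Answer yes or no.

yes

2191 mod 4 = 3; in the Coptic calendar a year is leap when year mod 4 = 3, so it is a leap year.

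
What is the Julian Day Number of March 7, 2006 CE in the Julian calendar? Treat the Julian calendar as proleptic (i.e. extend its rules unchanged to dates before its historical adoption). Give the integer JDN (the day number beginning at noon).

In the Gregorian calendar the same day is 20 March 2006.
JDN 2400001 is 17 November 1858 CE (Gregorian), MJD 0; the target day is +53814 days from there, so JDN = 2453815.

2453815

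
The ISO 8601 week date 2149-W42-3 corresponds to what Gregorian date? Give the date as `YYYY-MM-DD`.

ISO week 1 of 2149 is the week containing the first Thursday of 2149.
Week 42, day 3 (Wednesday) lands on 2149-10-15.

2149-10-15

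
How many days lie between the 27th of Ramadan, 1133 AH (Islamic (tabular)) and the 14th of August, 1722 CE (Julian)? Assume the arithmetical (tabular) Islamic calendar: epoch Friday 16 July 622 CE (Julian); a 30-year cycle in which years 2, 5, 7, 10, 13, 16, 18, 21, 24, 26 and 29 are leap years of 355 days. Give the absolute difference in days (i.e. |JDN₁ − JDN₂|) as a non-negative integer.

JDN of the first date = 2349845.
JDN of the second date = 2350244.
|2350244 − 2349845| = 399.

399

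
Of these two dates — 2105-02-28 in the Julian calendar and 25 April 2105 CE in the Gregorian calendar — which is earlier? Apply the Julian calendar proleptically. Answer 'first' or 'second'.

first

The two dates have Julian Day Numbers 2489968 and 2490010 respectively.
Since 2489968 < 2490010, the first date comes first.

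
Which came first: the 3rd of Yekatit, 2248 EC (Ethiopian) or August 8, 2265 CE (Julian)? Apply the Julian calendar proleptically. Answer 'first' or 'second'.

The two dates have Julian Day Numbers 2545090 and 2548569 respectively.
Since 2545090 < 2548569, the first date comes first.

first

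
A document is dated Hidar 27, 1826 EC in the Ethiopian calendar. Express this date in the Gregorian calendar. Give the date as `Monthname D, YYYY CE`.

December 5, 1833 CE

Both dates share Julian Day Number 2390888; in the Gregorian calendar that is 5 December 1833 CE.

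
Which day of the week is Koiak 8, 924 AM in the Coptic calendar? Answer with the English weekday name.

In the proleptic Gregorian calendar this is 12 December 1207 (JDN 2162253).
Since JDN mod 7 = 2 (0 = Monday), the day is Wednesday.

Wednesday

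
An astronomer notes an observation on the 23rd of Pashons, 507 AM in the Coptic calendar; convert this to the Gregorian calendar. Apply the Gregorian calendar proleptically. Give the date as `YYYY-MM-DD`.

0791-05-22

Julian Day Number of the source date = 2010108.
Converting JDN 2010108 to the Gregorian calendar gives 22 May 791 CE.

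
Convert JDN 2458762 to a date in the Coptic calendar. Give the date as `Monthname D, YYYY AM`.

Thout 24, 1736 AM

The Gregorian equivalent of JDN 2458762 is 5 October 2019.
In the Coptic calendar that day is Thout 24, 1736 AM.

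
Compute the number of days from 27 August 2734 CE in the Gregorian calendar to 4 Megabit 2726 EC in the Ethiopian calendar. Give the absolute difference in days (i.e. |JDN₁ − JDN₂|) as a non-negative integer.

161

JDN of the first date = 2719871.
JDN of the second date = 2719710.
|2719710 − 2719871| = 161.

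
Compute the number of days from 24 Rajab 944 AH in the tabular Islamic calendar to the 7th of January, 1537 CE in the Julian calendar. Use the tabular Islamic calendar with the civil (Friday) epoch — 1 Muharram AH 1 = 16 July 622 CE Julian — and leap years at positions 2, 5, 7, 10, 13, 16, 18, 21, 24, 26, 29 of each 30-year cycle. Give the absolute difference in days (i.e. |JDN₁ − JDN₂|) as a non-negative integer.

354

JDN of the first date = 2282808.
JDN of the second date = 2282454.
|2282454 − 2282808| = 354.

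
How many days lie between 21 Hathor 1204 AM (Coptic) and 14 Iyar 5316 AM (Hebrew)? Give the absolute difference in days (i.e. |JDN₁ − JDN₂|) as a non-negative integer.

24995

JDN of the first date = 2264506.
JDN of the second date = 2289501.
|2289501 − 2264506| = 24995.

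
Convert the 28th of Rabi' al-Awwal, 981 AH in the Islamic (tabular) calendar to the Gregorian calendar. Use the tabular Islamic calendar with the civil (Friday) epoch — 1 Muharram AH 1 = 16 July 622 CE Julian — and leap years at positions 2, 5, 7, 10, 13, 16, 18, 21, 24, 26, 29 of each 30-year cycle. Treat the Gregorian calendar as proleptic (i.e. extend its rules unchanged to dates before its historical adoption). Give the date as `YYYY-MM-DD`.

Both dates share Julian Day Number 2295805; in the Gregorian calendar that is 7 August 1573 CE.

1573-08-07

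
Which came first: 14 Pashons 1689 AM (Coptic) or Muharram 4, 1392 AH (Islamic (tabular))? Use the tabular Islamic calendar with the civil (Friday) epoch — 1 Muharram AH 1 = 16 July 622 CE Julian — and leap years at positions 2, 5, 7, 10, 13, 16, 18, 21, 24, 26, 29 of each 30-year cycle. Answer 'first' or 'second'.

Converting both to JDN: 2441825 vs 2441367; the smaller is the second.

second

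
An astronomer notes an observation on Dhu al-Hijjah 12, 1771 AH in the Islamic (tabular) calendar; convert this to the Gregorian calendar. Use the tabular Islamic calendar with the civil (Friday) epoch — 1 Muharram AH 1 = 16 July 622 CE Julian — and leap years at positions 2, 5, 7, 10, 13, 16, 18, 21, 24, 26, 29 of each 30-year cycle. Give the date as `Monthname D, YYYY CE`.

October 5, 2340 CE

Both dates share Julian Day Number 2576005; in the Gregorian calendar that is 5 October 2340 CE.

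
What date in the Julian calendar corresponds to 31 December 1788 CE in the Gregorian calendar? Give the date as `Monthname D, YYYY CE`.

December 20, 1788 CE

For dates in this range the Gregorian date is 11 days ahead of the Julian.
31 December 1788 Gregorian − 11 days → 20 December 1788 Julian.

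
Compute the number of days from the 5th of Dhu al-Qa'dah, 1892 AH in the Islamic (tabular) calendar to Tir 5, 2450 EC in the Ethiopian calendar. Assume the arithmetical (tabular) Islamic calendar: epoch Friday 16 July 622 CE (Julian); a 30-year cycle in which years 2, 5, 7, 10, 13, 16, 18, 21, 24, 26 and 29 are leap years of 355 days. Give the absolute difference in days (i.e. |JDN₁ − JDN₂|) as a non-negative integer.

First date → JDN 2618846; second date → JDN 2618842.
The interval is |2618846 − 2618842| = 4 days.

4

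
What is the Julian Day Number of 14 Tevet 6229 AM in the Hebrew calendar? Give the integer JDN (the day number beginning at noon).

Equivalently 29 December 2468 (Gregorian).
JDN 2451545 is 1 January 2000 CE (Gregorian); the target day is +171297 days from there, so JDN = 2622842.

2622842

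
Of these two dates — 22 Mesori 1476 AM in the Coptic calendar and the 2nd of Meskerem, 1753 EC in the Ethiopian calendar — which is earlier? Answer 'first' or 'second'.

first

Converting both to JDN: 2364125 vs 2364140; the smaller is the first.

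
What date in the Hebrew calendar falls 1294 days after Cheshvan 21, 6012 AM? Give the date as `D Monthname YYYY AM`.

JDN of Cheshvan 21, 6012 AM = 2543531.
2543531 + 1294 = 2544825.
JDN 2544825 in the Hebrew calendar is 17 Iyar 6015 AM.

17 Iyar 6015 AM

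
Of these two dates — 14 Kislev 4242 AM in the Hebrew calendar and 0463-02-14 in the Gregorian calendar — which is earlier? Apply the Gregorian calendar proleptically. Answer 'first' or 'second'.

second

Converting both to JDN: 1897068 vs 1890212; the smaller is the second.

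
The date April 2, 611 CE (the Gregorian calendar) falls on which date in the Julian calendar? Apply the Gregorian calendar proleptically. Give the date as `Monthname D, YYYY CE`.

March 30, 611 CE

For dates in this range the Gregorian date is 3 days ahead of the Julian.
2 April 611 Gregorian − 3 days → 30 March 611 Julian.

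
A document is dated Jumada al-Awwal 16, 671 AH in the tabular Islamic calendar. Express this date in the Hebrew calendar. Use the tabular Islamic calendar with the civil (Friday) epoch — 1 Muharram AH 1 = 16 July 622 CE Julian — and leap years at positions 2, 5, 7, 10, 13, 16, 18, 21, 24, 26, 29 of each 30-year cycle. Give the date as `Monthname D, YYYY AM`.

The source date corresponds to 16 December 1272 in the proleptic Gregorian calendar (JDN 2185999).
That day falls on 17 Tevet 5033 AM in the Hebrew calendar.

Tevet 17, 5033 AM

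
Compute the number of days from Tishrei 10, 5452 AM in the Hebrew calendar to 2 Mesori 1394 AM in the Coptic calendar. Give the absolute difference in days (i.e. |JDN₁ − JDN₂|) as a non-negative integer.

4807

JDN of the first date = 2338961.
JDN of the second date = 2334154.
|2334154 − 2338961| = 4807.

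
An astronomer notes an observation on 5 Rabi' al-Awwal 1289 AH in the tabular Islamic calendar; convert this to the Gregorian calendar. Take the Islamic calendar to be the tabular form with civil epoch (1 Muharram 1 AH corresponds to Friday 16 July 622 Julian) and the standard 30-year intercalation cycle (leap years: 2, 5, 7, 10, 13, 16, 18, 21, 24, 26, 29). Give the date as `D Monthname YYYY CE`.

13 May 1872 CE

Julian Day Number of the source date = 2404927.
Converting JDN 2404927 to the Gregorian calendar gives 13 May 1872 CE.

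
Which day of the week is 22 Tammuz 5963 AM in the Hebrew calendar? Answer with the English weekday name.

Sunday

Equivalently 3 July 2203 Gregorian, JDN 2525872.
2525872 ≡ 6 (mod 7); counting from Monday = 0 gives Sunday.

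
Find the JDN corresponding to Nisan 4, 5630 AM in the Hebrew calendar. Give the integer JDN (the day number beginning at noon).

2404158

Equivalently 5 April 1870 (Gregorian).
JDN 2299161 is 15 October 1582 CE (Gregorian); the target day is +104997 days from there, so JDN = 2404158.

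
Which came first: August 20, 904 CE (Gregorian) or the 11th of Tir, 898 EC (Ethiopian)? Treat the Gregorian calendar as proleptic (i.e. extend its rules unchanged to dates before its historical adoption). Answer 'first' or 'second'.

The two dates have Julian Day Numbers 2051471 and 2051980 respectively.
Since 2051471 < 2051980, the first date comes first.

first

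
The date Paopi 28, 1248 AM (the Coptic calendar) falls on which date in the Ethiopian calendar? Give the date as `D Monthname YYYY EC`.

28 Tikimt 1524 EC

Both dates share Julian Day Number 2280554; in the Ethiopian calendar that is 28 Tikimt 1524 EC.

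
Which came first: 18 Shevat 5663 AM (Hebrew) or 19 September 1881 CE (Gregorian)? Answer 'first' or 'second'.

second

The two dates have Julian Day Numbers 2416161 and 2408343 respectively.
Since 2408343 < 2416161, the second date comes first.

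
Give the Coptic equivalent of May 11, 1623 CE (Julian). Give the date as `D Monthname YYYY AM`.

16 Pashons 1339 AM

The source date corresponds to 21 May 1623 in the Gregorian calendar (JDN 2313989).
That day falls on 16 Pashons 1339 AM in the Coptic calendar.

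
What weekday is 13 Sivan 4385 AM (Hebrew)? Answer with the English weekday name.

Sunday

In the proleptic Gregorian calendar this is 29 May 625 (JDN 1949485).
JDN 1949485 mod 7 = 6, and JDN 0 was a Monday, so this is a Sunday.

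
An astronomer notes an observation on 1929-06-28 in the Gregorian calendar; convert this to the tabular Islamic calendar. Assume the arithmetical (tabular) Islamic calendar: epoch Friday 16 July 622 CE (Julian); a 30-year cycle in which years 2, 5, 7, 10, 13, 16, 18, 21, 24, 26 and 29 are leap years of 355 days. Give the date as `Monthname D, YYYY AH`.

Muharram 20, 1348 AH

Both dates share Julian Day Number 2425791; in the tabular Islamic calendar that is 20 Muharram 1348 AH.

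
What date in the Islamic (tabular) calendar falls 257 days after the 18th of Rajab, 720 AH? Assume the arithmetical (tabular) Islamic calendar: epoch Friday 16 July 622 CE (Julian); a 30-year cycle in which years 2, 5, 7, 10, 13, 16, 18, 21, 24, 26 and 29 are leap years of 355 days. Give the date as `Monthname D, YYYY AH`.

Rabi' al-Thani 9, 721 AH

The starting date is JDN 2203424; 2203424 + 257 = 2203681.
JDN 2203681 corresponds to Rabi' al-Thani 9, 721 AH.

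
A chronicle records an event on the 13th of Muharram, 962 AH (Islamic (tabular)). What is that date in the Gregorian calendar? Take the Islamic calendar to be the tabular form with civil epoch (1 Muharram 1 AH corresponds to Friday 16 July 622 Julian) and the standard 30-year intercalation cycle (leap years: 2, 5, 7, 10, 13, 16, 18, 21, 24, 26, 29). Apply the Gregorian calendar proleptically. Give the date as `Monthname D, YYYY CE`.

December 18, 1554 CE

Both dates share Julian Day Number 2288998; in the Gregorian calendar that is 18 December 1554 CE.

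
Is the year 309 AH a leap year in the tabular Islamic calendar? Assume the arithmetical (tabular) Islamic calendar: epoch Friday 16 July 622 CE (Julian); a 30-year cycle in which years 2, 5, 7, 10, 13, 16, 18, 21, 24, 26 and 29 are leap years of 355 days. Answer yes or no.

Year 309 AH is year 9 of its 30-year cycle; leap positions are 2, 5, 7, 10, 13, 16, 18, 21, 24, 26, 29, so it is a common year (354 days).

no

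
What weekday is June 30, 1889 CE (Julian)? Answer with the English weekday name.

Equivalently 12 July 1889 Gregorian, JDN 2411196.
2411196 ≡ 4 (mod 7); counting from Monday = 0 gives Friday.

Friday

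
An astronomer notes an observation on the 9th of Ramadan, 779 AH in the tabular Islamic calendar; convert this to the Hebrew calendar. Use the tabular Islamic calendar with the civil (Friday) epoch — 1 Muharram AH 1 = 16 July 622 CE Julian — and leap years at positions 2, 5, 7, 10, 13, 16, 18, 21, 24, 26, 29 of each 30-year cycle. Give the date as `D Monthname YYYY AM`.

10 Shevat 5138 AM

Both dates share Julian Day Number 2224381; in the Hebrew calendar that is 10 Shevat 5138 AM.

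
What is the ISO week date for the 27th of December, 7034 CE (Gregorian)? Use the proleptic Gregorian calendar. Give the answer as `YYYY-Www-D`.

7034-W52-6

The weekday is Saturday (ISO weekday 6).
That Saturday belongs to ISO week 52 of ISO year 7034.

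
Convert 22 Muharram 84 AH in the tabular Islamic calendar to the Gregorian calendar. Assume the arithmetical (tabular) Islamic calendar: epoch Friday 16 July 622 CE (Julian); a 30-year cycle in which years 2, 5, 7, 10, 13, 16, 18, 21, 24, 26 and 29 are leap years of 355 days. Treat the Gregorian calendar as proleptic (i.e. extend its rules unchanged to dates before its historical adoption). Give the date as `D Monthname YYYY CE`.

Both dates share Julian Day Number 1977873; in the Gregorian calendar that is 18 February 703 CE.

18 February 703 CE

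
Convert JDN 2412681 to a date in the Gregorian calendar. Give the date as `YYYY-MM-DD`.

1893-08-05

Counting from JDN 2299161 = 15 Oct 1582 gives an offset of 113520 days.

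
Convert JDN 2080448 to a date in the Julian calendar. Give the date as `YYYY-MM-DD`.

The proleptic Gregorian equivalent of JDN 2080448 is 21 December 983.
In the Julian calendar that day is 0983-12-16.

0983-12-16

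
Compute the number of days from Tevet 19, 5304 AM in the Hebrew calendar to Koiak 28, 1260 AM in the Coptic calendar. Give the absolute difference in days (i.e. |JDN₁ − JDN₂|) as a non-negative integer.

9

JDN of the first date = 2284988.
JDN of the second date = 2284997.
|2284997 − 2284988| = 9.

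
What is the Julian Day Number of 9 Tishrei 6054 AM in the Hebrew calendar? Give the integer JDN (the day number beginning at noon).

2558844

In the Gregorian calendar the same day is 10 October 2293.
JDN 2400001 is 17 November 1858 CE (Gregorian), MJD 0; the target day is +158843 days from there, so JDN = 2558844.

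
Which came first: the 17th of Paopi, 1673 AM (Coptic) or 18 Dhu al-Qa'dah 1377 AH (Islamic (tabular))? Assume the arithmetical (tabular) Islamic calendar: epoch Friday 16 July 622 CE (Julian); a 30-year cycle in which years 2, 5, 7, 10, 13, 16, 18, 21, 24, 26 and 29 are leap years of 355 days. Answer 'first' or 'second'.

first

The two dates have Julian Day Numbers 2435774 and 2436361 respectively.
Since 2435774 < 2436361, the first date comes first.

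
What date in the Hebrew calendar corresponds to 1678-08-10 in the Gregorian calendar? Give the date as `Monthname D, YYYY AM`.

Av 22, 5438 AM

Julian Day Number of the source date = 2334159.
Converting JDN 2334159 to the Hebrew calendar gives 22 Av 5438 AM.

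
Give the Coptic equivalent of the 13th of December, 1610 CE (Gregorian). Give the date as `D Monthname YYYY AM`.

Both dates share Julian Day Number 2309447; in the Coptic calendar that is 7 Koiak 1327 AM.

7 Koiak 1327 AM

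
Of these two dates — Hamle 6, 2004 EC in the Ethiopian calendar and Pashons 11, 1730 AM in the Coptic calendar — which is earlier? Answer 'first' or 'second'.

First date → JDN 2456122; second date → JDN 2456797.
JDN 2456122 < JDN 2456797, so the first date is earlier.

first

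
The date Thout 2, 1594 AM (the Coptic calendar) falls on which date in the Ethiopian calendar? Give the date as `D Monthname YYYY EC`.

The source date corresponds to 11 September 1877 in the Gregorian calendar (JDN 2406874).
That day falls on 2 Meskerem 1870 EC in the Ethiopian calendar.

2 Meskerem 1870 EC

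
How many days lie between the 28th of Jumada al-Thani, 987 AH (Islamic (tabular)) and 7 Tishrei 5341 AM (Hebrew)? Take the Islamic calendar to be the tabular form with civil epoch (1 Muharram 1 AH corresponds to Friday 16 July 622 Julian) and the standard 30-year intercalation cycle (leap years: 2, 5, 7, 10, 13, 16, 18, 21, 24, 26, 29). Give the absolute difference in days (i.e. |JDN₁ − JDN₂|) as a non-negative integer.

391

JDN of the first date = 2298021.
JDN of the second date = 2298412.
|2298412 − 2298021| = 391.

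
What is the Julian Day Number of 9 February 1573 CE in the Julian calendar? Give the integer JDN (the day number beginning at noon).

2295636

In the proleptic Gregorian calendar the same day is 19 February 1573.
JDN 2299161 is 15 October 1582 CE (Gregorian); the target day is −3525 days from there, so JDN = 2295636.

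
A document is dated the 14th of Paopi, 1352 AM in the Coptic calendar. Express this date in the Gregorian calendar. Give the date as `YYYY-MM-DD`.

1635-10-22

Both dates share Julian Day Number 2318526; in the Gregorian calendar that is 22 October 1635 CE.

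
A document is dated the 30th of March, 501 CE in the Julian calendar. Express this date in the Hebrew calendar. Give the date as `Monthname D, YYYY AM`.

Nisan 25, 4261 AM

Julian Day Number of the source date = 1904137.
Converting JDN 1904137 to the Hebrew calendar gives 25 Nisan 4261 AM.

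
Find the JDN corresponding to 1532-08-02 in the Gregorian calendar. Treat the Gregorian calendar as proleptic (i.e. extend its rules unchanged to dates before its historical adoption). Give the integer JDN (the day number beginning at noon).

2280825

JDN 2451545 is 1 January 2000 CE (Gregorian); the target day is −170720 days from there, so JDN = 2280825.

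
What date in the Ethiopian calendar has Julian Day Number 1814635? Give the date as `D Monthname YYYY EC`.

JDN 1814635 is 14 March 256 in the proleptic Gregorian calendar.
In the Ethiopian calendar that day is 18 Megabit 248 EC.

18 Megabit 248 EC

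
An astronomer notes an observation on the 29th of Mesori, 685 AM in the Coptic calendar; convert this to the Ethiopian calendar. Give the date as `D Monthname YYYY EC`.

29 Nehase 961 EC

The source date corresponds to 27 August 969 in the proleptic Gregorian calendar (JDN 2075219).
That day falls on 29 Nehase 961 EC in the Ethiopian calendar.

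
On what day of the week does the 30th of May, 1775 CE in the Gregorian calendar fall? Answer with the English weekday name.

2369515 ≡ 1 (mod 7); counting from Monday = 0 gives Tuesday.

Tuesday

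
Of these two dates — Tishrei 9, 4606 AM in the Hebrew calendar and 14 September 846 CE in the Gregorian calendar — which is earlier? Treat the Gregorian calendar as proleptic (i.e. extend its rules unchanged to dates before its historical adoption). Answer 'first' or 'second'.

first

First date → JDN 2029950; second date → JDN 2030312.
JDN 2029950 < JDN 2030312, so the first date is earlier.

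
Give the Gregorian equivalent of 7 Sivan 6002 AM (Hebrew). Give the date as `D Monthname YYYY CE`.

Julian Day Number of the source date = 2540090.
Converting JDN 2540090 to the Gregorian calendar gives 6 June 2242 CE.

6 June 2242 CE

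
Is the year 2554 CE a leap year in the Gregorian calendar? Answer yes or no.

2554 is not divisible by 4, so it is a common year.

no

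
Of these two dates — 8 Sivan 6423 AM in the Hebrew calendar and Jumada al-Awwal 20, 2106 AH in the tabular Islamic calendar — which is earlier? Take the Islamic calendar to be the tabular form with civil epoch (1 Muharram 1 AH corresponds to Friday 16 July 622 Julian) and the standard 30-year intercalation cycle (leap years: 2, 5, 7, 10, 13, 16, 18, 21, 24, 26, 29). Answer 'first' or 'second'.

first

Converting both to JDN: 2693856 vs 2694519; the smaller is the first.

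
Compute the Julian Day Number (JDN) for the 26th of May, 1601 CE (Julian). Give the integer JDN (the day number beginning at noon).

In the Gregorian calendar the same day is 5 June 1601.
JDN 2400001 is 17 November 1858 CE (Gregorian), MJD 0; the target day is −94032 days from there, so JDN = 2305969.

2305969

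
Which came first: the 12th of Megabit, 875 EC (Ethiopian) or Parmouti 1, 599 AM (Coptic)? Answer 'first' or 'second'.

first

Converting both to JDN: 2043640 vs 2043659; the smaller is the first.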